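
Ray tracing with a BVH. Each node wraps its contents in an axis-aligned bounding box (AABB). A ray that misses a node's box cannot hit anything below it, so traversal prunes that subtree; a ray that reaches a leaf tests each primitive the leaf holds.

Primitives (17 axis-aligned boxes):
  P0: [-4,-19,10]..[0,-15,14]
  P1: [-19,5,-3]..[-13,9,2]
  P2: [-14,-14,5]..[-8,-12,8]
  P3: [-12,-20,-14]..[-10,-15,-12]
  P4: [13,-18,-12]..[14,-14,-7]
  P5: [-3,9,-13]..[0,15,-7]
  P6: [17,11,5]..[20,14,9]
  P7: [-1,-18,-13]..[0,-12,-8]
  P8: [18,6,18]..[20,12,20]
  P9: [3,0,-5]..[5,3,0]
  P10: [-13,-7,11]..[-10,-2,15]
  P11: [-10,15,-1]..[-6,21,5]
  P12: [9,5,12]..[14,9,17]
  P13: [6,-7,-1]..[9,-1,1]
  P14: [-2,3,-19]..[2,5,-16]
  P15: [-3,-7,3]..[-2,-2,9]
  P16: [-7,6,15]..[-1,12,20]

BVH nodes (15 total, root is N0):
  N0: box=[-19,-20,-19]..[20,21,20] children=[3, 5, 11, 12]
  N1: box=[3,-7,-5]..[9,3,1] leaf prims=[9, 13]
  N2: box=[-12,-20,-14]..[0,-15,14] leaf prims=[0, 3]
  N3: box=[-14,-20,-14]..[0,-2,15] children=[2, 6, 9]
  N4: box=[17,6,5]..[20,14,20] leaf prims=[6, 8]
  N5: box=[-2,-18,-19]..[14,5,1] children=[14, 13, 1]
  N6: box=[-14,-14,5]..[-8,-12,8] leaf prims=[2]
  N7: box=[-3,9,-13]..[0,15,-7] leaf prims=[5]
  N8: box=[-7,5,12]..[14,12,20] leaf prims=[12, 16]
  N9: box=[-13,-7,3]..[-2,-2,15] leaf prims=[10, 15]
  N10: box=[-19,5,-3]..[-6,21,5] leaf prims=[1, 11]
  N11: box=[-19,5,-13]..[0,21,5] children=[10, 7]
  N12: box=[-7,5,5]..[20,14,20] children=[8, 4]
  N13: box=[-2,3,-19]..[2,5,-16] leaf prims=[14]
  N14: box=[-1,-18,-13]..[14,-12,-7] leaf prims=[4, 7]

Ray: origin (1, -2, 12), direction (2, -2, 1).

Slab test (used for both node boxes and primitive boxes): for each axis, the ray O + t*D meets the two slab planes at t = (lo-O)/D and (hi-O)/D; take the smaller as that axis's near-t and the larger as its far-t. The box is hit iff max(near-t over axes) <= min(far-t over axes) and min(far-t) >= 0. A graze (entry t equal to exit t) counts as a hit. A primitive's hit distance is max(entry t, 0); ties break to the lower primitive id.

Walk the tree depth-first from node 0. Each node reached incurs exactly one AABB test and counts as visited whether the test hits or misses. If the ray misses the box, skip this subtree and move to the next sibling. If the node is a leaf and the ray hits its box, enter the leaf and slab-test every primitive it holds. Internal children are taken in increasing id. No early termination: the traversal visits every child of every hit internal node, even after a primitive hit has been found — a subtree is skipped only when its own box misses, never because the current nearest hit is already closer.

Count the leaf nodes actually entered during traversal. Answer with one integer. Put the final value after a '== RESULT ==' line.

Walk:
N0 x:[-10,19/2] y:[-23/2,9] z:[-31,8] -> hit [-10,8], descend [3, 5, 11, 12]
  N3 x:[-15/2,-1/2] y:[0,9] z:[-26,3] -> miss, prune
  N5 x:[-3/2,13/2] y:[-7/2,8] z:[-31,-11] -> miss, prune
  N11 x:[-10,-1/2] y:[-23/2,-7/2] z:[-25,-7] -> miss, prune
  N12 x:[-4,19/2] y:[-8,-7/2] z:[-7,8] -> miss, prune

Summary -> nodes [0, 3, 5, 11, 12]; box-tests=5; leaf-entries=0; first=miss

== RESULT ==
0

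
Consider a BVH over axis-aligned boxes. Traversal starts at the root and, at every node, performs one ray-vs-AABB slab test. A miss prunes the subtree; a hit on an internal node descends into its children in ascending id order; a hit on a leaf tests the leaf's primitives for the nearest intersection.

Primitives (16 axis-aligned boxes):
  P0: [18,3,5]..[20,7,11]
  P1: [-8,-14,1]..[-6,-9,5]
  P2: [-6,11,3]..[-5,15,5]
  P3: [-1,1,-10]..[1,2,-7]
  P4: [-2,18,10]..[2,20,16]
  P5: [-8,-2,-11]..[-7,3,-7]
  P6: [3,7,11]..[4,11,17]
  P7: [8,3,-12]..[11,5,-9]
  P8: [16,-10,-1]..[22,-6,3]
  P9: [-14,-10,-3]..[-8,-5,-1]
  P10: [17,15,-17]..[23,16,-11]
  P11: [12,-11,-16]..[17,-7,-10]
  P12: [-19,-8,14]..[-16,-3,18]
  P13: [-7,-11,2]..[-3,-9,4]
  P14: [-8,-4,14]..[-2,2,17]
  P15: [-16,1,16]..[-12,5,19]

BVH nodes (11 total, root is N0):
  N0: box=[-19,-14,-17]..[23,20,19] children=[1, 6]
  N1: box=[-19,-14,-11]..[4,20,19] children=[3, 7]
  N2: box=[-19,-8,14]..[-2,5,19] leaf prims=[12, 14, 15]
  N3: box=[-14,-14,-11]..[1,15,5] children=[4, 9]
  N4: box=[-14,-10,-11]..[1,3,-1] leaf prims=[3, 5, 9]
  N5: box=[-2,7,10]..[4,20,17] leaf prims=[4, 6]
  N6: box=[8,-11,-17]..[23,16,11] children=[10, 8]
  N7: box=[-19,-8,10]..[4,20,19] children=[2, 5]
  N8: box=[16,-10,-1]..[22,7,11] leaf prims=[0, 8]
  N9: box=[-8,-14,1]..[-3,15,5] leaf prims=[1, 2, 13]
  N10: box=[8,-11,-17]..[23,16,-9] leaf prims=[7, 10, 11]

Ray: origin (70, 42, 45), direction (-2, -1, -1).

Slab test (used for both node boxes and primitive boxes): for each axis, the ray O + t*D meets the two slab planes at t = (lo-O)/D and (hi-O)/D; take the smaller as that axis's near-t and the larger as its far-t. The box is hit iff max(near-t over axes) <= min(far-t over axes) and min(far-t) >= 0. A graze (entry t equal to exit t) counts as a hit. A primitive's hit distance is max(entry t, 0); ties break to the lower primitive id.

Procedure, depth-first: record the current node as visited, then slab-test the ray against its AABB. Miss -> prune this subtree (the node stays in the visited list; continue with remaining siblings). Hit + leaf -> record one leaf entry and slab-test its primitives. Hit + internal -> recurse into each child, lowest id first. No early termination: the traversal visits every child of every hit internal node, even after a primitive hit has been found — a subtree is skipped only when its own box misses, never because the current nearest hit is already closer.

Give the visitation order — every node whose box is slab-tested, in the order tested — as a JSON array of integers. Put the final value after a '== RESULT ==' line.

Trace the traversal:
N0 x:[47/2,89/2] y:[22,56] z:[26,62] -> hit [26,89/2], descend [1, 6]
  N1 x:[33,89/2] y:[22,56] z:[26,56] -> hit [33,89/2], descend [3, 7]
    N3 x:[69/2,42] y:[27,56] z:[40,56] -> hit [40,42], descend [4, 9]
      N4 x:[69/2,42] y:[39,52] z:[46,56] -> miss, prune
      N9 x:[73/2,39] y:[27,56] z:[40,44] -> miss, prune
    N7 x:[33,89/2] y:[22,50] z:[26,35] -> hit [33,35], descend [2, 5]
      N2 x:[36,89/2] y:[37,50] z:[26,31] -> miss, prune
      N5 x:[33,36] y:[22,35] z:[28,35] -> hit [33,35] leaf, test {P4(miss), P6@t=33}
  N6 x:[47/2,31] y:[26,53] z:[34,62] -> miss, prune

Summary -> nodes [0, 1, 3, 4, 9, 7, 2, 5, 6]; box-tests=9; leaf-entries=1; first=P6

== RESULT ==
[0, 1, 3, 4, 9, 7, 2, 5, 6]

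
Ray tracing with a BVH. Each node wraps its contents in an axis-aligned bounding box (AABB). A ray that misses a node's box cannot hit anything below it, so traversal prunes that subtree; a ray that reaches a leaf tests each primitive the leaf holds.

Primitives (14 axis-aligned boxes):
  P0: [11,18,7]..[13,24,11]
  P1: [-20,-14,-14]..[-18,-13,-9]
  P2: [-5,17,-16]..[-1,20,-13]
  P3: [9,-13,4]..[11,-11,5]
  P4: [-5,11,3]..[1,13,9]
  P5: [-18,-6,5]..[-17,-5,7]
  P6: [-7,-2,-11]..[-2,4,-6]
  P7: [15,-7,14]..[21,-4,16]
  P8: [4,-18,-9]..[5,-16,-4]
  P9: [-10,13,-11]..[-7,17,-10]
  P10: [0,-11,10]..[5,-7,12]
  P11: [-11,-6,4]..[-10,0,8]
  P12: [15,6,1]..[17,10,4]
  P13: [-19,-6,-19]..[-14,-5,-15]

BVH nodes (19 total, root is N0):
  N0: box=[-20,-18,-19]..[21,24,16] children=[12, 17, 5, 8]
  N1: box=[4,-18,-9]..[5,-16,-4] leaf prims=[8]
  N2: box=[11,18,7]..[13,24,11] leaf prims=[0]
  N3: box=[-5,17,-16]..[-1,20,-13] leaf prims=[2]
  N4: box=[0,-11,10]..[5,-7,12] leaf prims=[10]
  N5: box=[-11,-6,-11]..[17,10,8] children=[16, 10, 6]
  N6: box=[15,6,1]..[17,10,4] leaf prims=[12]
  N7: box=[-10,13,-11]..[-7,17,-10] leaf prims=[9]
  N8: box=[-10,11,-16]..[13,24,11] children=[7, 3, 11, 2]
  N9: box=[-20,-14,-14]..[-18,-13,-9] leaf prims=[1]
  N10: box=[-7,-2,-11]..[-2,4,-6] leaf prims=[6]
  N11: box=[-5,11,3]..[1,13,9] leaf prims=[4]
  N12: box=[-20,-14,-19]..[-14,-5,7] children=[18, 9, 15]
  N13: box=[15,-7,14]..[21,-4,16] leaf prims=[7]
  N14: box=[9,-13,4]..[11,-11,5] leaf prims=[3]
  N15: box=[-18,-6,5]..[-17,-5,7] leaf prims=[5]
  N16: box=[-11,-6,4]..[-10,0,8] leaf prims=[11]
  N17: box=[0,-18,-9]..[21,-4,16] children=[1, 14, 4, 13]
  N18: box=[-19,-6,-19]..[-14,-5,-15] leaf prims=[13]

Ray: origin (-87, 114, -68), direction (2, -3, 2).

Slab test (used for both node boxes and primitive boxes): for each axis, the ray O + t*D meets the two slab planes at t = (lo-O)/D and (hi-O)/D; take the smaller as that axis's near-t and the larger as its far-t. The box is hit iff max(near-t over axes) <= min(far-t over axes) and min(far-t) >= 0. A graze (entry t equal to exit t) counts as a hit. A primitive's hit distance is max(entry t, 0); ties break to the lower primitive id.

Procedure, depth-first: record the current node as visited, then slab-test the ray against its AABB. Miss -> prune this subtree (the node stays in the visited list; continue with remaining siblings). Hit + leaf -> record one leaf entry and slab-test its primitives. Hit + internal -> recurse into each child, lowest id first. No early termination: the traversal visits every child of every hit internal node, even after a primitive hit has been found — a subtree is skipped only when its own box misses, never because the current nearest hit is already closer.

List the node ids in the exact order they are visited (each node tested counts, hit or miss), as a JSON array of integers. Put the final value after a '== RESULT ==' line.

Walk:
N0 x:[67/2,54] y:[30,44] z:[49/2,42] -> hit [67/2,42], descend [5, 8, 12, 17]
  N5 x:[38,52] y:[104/3,40] z:[57/2,38] -> hit [38,38], descend [6, 10, 16]
    N6 x:[51,52] y:[104/3,36] z:[69/2,36] -> miss, prune
    N10 x:[40,85/2] y:[110/3,116/3] z:[57/2,31] -> miss, prune
    N16 x:[38,77/2] y:[38,40] z:[36,38] -> hit [38,38] leaf, test {P11@t=38}
  N8 x:[77/2,50] y:[30,103/3] z:[26,79/2] -> miss, prune
  N12 x:[67/2,73/2] y:[119/3,128/3] z:[49/2,75/2] -> miss, prune
  N17 x:[87/2,54] y:[118/3,44] z:[59/2,42] -> miss, prune

order=[0, 5, 6, 10, 16, 8, 12, 17]  |boxes|=8  |leaves|=1  hit=P11

== RESULT ==
[0, 5, 6, 10, 16, 8, 12, 17]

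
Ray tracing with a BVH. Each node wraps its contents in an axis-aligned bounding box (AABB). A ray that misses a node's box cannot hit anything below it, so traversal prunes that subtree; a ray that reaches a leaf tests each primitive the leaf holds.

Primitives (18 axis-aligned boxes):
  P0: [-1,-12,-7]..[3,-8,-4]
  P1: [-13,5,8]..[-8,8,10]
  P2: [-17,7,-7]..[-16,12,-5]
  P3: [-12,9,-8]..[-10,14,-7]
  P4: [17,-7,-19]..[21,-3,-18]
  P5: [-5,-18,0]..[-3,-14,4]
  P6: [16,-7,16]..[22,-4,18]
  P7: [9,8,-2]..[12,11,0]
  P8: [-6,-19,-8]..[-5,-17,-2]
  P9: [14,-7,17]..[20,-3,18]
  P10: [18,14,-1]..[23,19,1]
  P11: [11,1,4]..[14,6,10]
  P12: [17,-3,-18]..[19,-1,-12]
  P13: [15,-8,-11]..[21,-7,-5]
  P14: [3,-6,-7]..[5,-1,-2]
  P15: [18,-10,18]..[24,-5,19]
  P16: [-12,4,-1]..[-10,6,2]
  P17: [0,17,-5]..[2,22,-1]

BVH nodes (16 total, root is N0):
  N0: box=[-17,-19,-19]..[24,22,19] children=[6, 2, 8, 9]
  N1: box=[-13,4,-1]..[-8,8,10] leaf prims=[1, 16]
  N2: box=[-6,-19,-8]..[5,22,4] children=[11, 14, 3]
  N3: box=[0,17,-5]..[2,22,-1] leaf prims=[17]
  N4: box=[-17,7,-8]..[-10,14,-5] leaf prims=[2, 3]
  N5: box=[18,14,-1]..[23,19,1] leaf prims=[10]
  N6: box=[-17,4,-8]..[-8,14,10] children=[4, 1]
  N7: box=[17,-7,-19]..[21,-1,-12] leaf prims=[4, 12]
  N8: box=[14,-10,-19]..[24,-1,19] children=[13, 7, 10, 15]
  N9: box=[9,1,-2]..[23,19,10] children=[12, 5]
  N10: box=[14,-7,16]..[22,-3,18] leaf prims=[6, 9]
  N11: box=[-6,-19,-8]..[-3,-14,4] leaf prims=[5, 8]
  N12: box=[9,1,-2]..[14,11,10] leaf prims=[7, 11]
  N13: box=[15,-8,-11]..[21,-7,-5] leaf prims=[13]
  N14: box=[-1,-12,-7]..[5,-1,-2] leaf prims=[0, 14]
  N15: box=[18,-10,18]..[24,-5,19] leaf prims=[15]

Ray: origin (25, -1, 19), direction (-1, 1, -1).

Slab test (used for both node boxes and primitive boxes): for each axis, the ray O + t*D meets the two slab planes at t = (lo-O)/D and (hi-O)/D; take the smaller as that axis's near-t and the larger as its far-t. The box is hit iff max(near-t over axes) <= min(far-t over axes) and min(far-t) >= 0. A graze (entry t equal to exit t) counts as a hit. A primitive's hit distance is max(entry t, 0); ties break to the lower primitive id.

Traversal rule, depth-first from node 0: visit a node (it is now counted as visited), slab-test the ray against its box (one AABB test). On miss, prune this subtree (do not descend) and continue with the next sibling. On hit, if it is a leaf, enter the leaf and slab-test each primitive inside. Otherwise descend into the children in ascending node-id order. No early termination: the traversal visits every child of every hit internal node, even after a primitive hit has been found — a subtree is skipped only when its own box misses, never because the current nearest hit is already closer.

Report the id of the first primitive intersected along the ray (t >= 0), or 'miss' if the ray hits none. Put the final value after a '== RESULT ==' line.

Trace the traversal:
N0 x:[1,42] y:[-18,23] z:[0,38] -> hit [1,23], descend [2, 6, 8, 9]
  N2 x:[20,31] y:[-18,23] z:[15,27] -> hit [20,23], descend [3, 11, 14]
    N3 x:[23,25] y:[18,23] z:[20,24] -> hit [23,23] leaf, test {P17@t=23}
    N11 x:[28,31] y:[-18,-13] z:[15,27] -> miss, prune
    N14 x:[20,26] y:[-11,0] z:[21,26] -> miss, prune
  N6 x:[33,42] y:[5,15] z:[9,27] -> miss, prune
  N8 x:[1,11] y:[-9,0] z:[0,38] -> miss, prune
  N9 x:[2,16] y:[2,20] z:[9,21] -> hit [9,16], descend [5, 12]
    N5 x:[2,7] y:[15,20] z:[18,20] -> miss, prune
    N12 x:[11,16] y:[2,12] z:[9,21] -> hit [11,12] leaf, test {P7(miss), P11(miss)}

Visited [0, 2, 3, 11, 14, 6, 8, 9, 5, 12]. Tests: 10 box, 2 leaf. Nearest: P17.

== RESULT ==
17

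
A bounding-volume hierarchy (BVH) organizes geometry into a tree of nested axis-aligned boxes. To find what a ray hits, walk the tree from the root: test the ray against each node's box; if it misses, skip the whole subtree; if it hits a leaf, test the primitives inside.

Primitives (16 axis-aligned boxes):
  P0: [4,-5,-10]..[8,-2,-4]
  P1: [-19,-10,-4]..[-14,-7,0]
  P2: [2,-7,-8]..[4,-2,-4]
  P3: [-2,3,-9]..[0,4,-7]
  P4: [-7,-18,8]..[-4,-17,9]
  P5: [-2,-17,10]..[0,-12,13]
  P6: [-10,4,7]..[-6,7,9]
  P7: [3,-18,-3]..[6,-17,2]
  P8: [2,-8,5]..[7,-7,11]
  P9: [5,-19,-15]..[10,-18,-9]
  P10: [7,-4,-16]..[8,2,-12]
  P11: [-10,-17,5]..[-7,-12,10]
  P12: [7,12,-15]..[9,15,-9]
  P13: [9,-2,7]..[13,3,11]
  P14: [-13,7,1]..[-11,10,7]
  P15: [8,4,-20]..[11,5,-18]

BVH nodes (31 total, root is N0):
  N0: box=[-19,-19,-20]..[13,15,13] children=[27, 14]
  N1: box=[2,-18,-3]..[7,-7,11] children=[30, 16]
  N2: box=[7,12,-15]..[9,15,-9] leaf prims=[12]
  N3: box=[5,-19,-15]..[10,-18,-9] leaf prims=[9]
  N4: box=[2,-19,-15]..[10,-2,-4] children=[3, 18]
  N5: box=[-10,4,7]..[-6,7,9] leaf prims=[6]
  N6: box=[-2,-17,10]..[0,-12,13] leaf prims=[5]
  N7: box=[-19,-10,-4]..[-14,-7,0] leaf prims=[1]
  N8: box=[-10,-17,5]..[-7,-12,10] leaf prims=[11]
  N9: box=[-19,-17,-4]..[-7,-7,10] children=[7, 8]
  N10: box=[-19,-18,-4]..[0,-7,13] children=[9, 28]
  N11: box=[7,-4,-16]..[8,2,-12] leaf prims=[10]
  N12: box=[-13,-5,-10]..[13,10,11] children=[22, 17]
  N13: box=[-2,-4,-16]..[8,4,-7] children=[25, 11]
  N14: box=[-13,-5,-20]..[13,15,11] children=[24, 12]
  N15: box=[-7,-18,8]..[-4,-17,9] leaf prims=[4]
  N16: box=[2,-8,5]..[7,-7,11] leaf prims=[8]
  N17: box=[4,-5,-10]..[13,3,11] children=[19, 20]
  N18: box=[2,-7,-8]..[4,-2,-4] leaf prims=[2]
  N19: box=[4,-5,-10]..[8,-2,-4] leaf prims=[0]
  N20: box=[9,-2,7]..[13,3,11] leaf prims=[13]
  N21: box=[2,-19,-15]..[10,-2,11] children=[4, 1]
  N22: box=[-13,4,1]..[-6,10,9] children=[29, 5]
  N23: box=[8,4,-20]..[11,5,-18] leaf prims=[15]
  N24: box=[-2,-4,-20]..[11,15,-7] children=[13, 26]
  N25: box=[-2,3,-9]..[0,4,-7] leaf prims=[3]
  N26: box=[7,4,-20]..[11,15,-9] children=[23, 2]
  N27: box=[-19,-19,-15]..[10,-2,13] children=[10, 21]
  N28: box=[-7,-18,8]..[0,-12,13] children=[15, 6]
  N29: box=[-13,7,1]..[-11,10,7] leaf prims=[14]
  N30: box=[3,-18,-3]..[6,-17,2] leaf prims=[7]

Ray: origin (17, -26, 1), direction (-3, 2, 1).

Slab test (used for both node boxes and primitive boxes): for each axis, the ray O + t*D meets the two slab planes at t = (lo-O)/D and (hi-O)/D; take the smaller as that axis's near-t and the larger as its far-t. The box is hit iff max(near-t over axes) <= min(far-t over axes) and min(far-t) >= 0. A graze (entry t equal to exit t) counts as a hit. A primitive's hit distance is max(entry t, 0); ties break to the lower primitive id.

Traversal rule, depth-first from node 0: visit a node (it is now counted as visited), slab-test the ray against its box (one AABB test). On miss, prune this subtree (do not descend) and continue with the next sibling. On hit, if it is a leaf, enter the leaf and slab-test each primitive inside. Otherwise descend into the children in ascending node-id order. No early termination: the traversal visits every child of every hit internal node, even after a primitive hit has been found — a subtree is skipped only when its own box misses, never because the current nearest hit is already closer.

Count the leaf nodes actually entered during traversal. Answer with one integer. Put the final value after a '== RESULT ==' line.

Trace the traversal:
N0 x:[4/3,12] y:[7/2,41/2] z:[-21,12] -> hit [7/2,12], descend [14, 27]
  N14 x:[4/3,10] y:[21/2,41/2] z:[-21,10] -> miss, prune
  N27 x:[7/3,12] y:[7/2,12] z:[-16,12] -> hit [7/2,12], descend [10, 21]
    N10 x:[17/3,12] y:[4,19/2] z:[-5,12] -> hit [17/3,19/2], descend [9, 28]
      N9 x:[8,12] y:[9/2,19/2] z:[-5,9] -> hit [8,9], descend [7, 8]
        N7 x:[31/3,12] y:[8,19/2] z:[-5,-1] -> miss, prune
        N8 x:[8,9] y:[9/2,7] z:[4,9] -> miss, prune
      N28 x:[17/3,8] y:[4,7] z:[7,12] -> hit [7,7], descend [6, 15]
        N6 x:[17/3,19/3] y:[9/2,7] z:[9,12] -> miss, prune
        N15 x:[7,8] y:[4,9/2] z:[7,8] -> miss, prune
    N21 x:[7/3,5] y:[7/2,12] z:[-16,10] -> hit [7/2,5], descend [1, 4]
      N1 x:[10/3,5] y:[4,19/2] z:[-4,10] -> hit [4,5], descend [16, 30]
        N16 x:[10/3,5] y:[9,19/2] z:[4,10] -> miss, prune
        N30 x:[11/3,14/3] y:[4,9/2] z:[-4,1] -> miss, prune
      N4 x:[7/3,5] y:[7/2,12] z:[-16,-5] -> miss, prune

15 AABB tests over nodes [0, 14, 27, 10, 9, 7, 8, 28, 6, 15, 21, 1, 16, 30, 4]; 0 leaves entered; closest miss.

== RESULT ==
0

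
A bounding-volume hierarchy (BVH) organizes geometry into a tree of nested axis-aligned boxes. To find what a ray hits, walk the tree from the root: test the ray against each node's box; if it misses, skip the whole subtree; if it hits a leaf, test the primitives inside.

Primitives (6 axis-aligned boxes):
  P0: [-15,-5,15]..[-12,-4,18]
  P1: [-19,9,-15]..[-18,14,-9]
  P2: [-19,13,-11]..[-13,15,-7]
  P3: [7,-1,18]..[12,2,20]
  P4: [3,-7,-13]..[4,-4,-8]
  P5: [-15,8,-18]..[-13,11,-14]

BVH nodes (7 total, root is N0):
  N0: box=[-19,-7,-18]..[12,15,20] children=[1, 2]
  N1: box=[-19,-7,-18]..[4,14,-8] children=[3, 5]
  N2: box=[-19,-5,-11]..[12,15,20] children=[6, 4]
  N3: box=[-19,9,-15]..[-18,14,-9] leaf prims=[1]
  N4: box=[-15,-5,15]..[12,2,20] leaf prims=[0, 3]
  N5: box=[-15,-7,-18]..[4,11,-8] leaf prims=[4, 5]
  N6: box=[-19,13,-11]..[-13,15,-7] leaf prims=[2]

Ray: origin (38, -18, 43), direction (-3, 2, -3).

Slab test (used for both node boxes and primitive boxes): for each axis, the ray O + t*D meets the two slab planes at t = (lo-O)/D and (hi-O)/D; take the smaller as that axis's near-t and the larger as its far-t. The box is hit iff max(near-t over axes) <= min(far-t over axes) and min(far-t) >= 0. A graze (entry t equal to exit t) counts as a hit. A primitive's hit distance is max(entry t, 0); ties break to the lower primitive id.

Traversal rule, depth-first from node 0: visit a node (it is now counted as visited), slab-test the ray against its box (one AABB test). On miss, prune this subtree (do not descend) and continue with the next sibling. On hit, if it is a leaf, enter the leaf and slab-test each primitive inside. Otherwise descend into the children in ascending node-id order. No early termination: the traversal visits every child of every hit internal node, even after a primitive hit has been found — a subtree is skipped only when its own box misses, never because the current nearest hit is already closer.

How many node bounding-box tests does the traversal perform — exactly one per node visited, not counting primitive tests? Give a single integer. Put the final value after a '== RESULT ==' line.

Traverse from the root:
N0 x:[26/3,19] y:[11/2,33/2] z:[23/3,61/3] -> hit [26/3,33/2], descend [1, 2]
  N1 x:[34/3,19] y:[11/2,16] z:[17,61/3] -> miss, prune
  N2 x:[26/3,19] y:[13/2,33/2] z:[23/3,18] -> hit [26/3,33/2], descend [4, 6]
    N4 x:[26/3,53/3] y:[13/2,10] z:[23/3,28/3] -> hit [26/3,28/3] leaf, test {P0(miss), P3(miss)}
    N6 x:[17,19] y:[31/2,33/2] z:[50/3,18] -> miss, prune

Summary -> nodes [0, 1, 2, 4, 6]; box-tests=5; leaf-entries=1; first=miss

== RESULT ==
5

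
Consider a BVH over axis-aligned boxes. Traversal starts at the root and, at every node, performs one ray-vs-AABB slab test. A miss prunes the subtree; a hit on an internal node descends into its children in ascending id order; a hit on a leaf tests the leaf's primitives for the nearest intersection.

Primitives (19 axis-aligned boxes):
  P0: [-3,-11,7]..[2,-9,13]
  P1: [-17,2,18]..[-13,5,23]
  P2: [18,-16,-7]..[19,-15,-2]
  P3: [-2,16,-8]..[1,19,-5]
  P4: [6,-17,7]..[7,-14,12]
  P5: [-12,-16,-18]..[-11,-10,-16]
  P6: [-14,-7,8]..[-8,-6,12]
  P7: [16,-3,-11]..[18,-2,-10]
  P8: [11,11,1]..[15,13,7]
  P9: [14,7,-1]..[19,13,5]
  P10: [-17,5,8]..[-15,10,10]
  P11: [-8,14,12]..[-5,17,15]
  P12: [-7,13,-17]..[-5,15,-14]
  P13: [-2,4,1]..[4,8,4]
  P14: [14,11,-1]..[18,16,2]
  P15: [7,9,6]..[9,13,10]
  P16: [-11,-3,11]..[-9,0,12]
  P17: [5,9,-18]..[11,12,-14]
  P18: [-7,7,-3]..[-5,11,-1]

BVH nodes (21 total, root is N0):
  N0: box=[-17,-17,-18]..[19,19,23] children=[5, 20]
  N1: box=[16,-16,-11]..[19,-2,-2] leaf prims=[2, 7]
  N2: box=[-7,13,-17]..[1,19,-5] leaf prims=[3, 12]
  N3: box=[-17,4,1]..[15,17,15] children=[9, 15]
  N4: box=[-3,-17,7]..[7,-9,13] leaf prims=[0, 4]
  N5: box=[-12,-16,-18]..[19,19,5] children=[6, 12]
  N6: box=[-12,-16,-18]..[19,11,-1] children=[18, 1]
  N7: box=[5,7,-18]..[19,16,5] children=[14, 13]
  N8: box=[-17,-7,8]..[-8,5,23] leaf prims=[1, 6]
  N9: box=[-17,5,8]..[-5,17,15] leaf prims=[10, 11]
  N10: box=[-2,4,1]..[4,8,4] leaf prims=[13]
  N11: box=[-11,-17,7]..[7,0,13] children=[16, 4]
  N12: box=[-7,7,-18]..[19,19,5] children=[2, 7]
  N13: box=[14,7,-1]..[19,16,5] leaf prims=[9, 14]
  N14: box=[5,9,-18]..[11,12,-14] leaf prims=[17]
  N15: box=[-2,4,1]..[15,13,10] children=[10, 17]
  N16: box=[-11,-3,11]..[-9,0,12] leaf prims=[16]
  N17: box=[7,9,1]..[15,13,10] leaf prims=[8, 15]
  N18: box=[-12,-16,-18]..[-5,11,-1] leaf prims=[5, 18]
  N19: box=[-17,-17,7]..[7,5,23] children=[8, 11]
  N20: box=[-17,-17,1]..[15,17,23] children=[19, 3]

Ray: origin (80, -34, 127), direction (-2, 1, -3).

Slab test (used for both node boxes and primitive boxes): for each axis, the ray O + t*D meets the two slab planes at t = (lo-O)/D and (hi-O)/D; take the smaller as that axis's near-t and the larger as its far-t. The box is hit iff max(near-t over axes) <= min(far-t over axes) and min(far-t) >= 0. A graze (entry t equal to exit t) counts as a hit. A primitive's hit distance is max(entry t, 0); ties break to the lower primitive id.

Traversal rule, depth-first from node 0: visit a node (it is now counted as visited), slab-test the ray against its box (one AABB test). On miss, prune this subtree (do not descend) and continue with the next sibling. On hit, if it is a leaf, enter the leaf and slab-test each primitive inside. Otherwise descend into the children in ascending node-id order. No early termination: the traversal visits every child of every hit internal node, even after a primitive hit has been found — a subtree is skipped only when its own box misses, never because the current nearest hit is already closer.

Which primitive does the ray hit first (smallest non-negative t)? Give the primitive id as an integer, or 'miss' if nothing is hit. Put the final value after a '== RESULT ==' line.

Traverse from the root:
N0 x:[61/2,97/2] y:[17,53] z:[104/3,145/3] -> hit [104/3,145/3], descend [5, 20]
  N5 x:[61/2,46] y:[18,53] z:[122/3,145/3] -> hit [122/3,46], descend [6, 12]
    N6 x:[61/2,46] y:[18,45] z:[128/3,145/3] -> hit [128/3,45], descend [1, 18]
      N1 x:[61/2,32] y:[18,32] z:[43,46] -> miss, prune
      N18 x:[85/2,46] y:[18,45] z:[128/3,145/3] -> hit [128/3,45] leaf, test {P5(miss), P18@t=128/3}
    N12 x:[61/2,87/2] y:[41,53] z:[122/3,145/3] -> hit [41,87/2], descend [2, 7]
      N2 x:[79/2,87/2] y:[47,53] z:[44,48] -> miss, prune
      N7 x:[61/2,75/2] y:[41,50] z:[122/3,145/3] -> miss, prune
  N20 x:[65/2,97/2] y:[17,51] z:[104/3,42] -> hit [104/3,42], descend [3, 19]
    N3 x:[65/2,97/2] y:[38,51] z:[112/3,42] -> hit [38,42], descend [9, 15]
      N9 x:[85/2,97/2] y:[39,51] z:[112/3,119/3] -> miss, prune
      N15 x:[65/2,41] y:[38,47] z:[39,42] -> hit [39,41], descend [10, 17]
        N10 x:[38,41] y:[38,42] z:[41,42] -> hit [41,41] leaf, test {P13@t=41}
        N17 x:[65/2,73/2] y:[43,47] z:[39,42] -> miss, prune
    N19 x:[73/2,97/2] y:[17,39] z:[104/3,40] -> hit [73/2,39], descend [8, 11]
      N8 x:[44,97/2] y:[27,39] z:[104/3,119/3] -> miss, prune
      N11 x:[73/2,91/2] y:[17,34] z:[38,40] -> miss, prune

17 AABB tests over nodes [0, 5, 6, 1, 18, 12, 2, 7, 20, 3, 9, 15, 10, 17, 19, 8, 11]; 2 leaves entered; closest P13.

== RESULT ==
13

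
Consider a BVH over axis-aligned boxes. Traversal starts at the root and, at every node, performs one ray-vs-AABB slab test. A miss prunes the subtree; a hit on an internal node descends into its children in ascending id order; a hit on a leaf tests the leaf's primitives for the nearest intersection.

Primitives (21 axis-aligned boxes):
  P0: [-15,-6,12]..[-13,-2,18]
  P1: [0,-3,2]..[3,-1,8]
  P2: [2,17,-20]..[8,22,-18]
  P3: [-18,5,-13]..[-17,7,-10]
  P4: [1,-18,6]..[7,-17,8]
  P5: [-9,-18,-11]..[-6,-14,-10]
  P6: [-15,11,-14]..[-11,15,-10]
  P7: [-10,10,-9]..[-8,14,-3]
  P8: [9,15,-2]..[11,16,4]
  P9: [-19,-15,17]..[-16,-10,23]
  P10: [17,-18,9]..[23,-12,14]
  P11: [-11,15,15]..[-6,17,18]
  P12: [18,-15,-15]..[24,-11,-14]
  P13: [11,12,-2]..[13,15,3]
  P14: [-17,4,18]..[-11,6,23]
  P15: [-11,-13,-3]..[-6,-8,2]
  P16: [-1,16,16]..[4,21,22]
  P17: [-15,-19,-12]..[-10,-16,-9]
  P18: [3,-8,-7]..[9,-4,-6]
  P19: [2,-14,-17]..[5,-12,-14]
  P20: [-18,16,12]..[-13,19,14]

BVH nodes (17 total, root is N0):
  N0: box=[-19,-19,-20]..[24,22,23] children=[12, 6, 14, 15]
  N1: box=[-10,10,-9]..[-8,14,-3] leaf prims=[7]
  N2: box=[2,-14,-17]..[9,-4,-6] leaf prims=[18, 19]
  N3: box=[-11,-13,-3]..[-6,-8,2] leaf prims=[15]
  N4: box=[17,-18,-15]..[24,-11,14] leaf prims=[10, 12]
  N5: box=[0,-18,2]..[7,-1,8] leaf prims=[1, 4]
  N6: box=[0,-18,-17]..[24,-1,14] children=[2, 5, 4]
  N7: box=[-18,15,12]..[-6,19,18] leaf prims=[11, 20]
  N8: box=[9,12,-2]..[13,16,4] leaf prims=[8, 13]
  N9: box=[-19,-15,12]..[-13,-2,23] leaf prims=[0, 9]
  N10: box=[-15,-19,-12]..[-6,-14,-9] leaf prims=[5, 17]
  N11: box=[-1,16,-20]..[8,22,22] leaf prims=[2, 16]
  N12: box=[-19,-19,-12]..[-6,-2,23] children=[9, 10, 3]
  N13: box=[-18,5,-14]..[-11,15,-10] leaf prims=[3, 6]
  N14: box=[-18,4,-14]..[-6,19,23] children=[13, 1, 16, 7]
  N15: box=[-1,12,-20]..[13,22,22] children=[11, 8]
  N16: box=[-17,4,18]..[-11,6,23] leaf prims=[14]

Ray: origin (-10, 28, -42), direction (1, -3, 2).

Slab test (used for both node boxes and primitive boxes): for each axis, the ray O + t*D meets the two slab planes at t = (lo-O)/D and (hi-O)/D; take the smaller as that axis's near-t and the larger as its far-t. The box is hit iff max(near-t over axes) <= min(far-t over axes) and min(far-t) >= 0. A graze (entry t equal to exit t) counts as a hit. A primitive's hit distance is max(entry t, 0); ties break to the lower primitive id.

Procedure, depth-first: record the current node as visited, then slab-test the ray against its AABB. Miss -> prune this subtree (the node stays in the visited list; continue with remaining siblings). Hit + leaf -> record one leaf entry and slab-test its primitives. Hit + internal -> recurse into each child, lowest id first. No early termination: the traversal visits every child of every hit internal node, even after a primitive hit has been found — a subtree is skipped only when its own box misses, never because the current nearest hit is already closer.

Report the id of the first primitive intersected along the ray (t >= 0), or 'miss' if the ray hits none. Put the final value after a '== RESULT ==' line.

Trace the traversal:
N0 x:[-9,34] y:[2,47/3] z:[11,65/2] -> hit [11,47/3], descend [6, 12, 14, 15]
  N6 x:[10,34] y:[29/3,46/3] z:[25/2,28] -> hit [25/2,46/3], descend [2, 4, 5]
    N2 x:[12,19] y:[32/3,14] z:[25/2,18] -> hit [25/2,14] leaf, test {P18(miss), P19@t=40/3}
    N4 x:[27,34] y:[13,46/3] z:[27/2,28] -> miss, prune
    N5 x:[10,17] y:[29/3,46/3] z:[22,25] -> miss, prune
  N12 x:[-9,4] y:[10,47/3] z:[15,65/2] -> miss, prune
  N14 x:[-8,4] y:[3,8] z:[14,65/2] -> miss, prune
  N15 x:[9,23] y:[2,16/3] z:[11,32] -> miss, prune

order=[0, 6, 2, 4, 5, 12, 14, 15]  |boxes|=8  |leaves|=1  hit=P19

== RESULT ==
19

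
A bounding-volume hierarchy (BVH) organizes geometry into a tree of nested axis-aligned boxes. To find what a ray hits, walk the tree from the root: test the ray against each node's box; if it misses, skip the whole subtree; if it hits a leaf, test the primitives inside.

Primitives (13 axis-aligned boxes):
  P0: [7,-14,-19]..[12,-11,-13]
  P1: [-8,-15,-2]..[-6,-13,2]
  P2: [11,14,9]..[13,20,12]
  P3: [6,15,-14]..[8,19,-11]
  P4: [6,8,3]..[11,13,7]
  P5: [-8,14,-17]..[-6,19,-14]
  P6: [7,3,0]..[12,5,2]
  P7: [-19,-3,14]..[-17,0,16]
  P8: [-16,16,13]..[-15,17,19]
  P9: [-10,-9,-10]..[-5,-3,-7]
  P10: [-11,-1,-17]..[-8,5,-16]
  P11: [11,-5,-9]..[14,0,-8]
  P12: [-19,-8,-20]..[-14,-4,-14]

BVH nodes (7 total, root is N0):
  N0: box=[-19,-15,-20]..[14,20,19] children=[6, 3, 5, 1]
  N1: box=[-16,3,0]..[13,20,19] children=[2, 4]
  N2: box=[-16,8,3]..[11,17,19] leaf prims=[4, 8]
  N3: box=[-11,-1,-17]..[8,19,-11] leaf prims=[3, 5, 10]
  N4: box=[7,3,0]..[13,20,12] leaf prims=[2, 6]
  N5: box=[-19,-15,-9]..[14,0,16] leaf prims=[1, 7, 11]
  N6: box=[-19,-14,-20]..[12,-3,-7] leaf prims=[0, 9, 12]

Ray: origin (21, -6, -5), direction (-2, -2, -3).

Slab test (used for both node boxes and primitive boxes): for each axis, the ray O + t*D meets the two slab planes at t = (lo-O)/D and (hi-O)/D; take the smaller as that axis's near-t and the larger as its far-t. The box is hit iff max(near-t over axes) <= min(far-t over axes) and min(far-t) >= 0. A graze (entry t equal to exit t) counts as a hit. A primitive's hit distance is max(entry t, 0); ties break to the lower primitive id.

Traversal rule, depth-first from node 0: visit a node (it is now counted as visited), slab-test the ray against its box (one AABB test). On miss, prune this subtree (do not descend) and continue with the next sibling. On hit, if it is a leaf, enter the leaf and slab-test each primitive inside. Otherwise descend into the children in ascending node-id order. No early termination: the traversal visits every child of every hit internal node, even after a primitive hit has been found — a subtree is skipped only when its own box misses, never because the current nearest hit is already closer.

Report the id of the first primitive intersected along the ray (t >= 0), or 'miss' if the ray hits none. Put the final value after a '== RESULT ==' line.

Walk:
N0 x:[7/2,20] y:[-13,9/2] z:[-8,5] -> hit [7/2,9/2], descend [1, 3, 5, 6]
  N1 x:[4,37/2] y:[-13,-9/2] z:[-8,-5/3] -> miss, prune
  N3 x:[13/2,16] y:[-25/2,-5/2] z:[2,4] -> miss, prune
  N5 x:[7/2,20] y:[-3,9/2] z:[-7,4/3] -> miss, prune
  N6 x:[9/2,20] y:[-3/2,4] z:[2/3,5] -> miss, prune

Summary -> nodes [0, 1, 3, 5, 6]; box-tests=5; leaf-entries=0; first=miss

== RESULT ==
miss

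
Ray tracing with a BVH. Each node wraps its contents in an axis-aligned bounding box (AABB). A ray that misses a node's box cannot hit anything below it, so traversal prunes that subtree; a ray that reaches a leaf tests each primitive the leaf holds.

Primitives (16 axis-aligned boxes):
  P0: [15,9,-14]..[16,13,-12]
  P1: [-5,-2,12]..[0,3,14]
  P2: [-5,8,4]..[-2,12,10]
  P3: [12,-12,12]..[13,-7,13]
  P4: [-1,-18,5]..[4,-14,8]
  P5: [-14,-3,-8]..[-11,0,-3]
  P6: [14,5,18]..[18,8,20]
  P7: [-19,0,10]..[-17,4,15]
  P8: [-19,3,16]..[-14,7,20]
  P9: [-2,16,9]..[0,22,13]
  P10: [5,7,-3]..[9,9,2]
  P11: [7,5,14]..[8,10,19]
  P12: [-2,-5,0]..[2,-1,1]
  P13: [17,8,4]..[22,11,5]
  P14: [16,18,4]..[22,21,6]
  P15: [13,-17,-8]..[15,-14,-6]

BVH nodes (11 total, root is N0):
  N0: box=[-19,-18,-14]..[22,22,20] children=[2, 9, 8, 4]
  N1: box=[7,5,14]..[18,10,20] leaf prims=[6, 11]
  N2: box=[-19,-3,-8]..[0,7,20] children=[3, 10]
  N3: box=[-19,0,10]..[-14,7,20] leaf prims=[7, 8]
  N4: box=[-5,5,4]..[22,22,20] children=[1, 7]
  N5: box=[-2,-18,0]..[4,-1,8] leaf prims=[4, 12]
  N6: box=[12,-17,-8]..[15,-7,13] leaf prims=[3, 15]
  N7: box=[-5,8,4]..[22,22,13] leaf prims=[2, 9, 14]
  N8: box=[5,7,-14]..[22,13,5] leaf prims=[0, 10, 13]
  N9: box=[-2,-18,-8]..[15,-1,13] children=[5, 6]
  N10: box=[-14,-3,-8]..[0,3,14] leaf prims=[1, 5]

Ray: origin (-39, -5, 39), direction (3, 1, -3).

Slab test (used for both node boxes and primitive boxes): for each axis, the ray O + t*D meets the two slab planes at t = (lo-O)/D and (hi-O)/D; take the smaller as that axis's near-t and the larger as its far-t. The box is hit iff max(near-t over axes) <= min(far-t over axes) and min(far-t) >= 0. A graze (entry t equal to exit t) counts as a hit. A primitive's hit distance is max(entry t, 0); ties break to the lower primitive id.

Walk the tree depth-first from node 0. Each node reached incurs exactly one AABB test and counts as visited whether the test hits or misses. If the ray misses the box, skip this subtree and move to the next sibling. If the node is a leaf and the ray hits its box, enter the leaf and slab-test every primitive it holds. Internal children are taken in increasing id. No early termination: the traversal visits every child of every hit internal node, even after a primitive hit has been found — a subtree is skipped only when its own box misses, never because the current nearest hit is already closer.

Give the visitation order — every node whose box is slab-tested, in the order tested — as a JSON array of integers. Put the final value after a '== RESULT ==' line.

Walk:
N0 x:[20/3,61/3] y:[-13,27] z:[19/3,53/3] -> hit [20/3,53/3], descend [2, 4, 8, 9]
  N2 x:[20/3,13] y:[2,12] z:[19/3,47/3] -> hit [20/3,12], descend [3, 10]
    N3 x:[20/3,25/3] y:[5,12] z:[19/3,29/3] -> hit [20/3,25/3] leaf, test {P7(miss), P8(miss)}
    N10 x:[25/3,13] y:[2,8] z:[25/3,47/3] -> miss, prune
  N4 x:[34/3,61/3] y:[10,27] z:[19/3,35/3] -> hit [34/3,35/3], descend [1, 7]
    N1 x:[46/3,19] y:[10,15] z:[19/3,25/3] -> miss, prune
    N7 x:[34/3,61/3] y:[13,27] z:[26/3,35/3] -> miss, prune
  N8 x:[44/3,61/3] y:[12,18] z:[34/3,53/3] -> hit [44/3,53/3] leaf, test {P0(miss), P10(miss), P13(miss)}
  N9 x:[37/3,18] y:[-13,4] z:[26/3,47/3] -> miss, prune

Visited [0, 2, 3, 10, 4, 1, 7, 8, 9]. Tests: 9 box, 2 leaf. Nearest: miss.

== RESULT ==
[0, 2, 3, 10, 4, 1, 7, 8, 9]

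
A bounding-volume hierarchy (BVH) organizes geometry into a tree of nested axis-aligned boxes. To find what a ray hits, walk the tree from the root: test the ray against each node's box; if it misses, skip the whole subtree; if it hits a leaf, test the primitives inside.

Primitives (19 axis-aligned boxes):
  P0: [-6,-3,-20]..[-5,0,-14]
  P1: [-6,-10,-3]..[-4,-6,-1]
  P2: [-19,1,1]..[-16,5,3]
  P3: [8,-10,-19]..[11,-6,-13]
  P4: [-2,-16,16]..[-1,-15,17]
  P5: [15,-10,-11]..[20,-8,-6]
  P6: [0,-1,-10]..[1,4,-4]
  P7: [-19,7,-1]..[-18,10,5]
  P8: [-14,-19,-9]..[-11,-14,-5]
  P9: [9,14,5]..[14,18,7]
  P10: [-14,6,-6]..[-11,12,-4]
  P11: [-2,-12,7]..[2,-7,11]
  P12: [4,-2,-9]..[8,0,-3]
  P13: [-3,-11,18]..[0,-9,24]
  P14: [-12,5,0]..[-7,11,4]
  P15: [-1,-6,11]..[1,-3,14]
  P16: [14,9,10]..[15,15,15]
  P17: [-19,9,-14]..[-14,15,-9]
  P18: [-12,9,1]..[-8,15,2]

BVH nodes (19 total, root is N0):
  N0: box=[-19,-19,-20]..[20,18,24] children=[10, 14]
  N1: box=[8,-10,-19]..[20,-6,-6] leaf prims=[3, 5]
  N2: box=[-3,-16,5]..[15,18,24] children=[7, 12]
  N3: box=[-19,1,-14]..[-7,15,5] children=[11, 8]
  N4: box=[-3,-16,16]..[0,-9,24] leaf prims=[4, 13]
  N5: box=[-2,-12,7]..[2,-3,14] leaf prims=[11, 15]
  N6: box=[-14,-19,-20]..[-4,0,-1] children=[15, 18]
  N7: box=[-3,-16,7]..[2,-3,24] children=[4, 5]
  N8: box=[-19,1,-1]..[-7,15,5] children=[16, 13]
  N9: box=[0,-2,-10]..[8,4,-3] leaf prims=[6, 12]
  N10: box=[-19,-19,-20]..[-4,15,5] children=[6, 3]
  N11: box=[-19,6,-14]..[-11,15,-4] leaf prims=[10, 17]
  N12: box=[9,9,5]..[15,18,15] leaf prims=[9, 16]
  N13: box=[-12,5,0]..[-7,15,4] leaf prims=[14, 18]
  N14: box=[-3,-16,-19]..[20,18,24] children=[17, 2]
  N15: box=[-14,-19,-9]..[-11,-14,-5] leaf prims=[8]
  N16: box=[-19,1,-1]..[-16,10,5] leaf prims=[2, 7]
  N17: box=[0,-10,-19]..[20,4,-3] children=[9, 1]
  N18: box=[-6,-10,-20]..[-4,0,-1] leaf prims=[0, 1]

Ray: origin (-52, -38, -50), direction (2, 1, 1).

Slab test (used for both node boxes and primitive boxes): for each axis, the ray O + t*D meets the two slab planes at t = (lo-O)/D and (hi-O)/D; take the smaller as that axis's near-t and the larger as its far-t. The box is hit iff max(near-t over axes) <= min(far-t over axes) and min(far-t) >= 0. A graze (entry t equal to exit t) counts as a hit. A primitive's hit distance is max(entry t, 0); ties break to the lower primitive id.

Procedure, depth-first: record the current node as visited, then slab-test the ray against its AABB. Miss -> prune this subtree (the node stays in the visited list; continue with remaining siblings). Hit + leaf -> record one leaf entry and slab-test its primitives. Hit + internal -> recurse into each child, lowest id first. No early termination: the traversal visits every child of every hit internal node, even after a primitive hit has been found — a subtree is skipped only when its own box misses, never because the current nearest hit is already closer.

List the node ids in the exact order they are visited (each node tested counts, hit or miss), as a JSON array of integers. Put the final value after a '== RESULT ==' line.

Walk:
N0 x:[33/2,36] y:[19,56] z:[30,74] -> hit [30,36], descend [10, 14]
  N10 x:[33/2,24] y:[19,53] z:[30,55] -> miss, prune
  N14 x:[49/2,36] y:[22,56] z:[31,74] -> hit [31,36], descend [2, 17]
    N2 x:[49/2,67/2] y:[22,56] z:[55,74] -> miss, prune
    N17 x:[26,36] y:[28,42] z:[31,47] -> hit [31,36], descend [1, 9]
      N1 x:[30,36] y:[28,32] z:[31,44] -> hit [31,32] leaf, test {P3@t=31, P5(miss)}
      N9 x:[26,30] y:[36,42] z:[40,47] -> miss, prune

order=[0, 10, 14, 2, 17, 1, 9]  |boxes|=7  |leaves|=1  hit=P3

== RESULT ==
[0, 10, 14, 2, 17, 1, 9]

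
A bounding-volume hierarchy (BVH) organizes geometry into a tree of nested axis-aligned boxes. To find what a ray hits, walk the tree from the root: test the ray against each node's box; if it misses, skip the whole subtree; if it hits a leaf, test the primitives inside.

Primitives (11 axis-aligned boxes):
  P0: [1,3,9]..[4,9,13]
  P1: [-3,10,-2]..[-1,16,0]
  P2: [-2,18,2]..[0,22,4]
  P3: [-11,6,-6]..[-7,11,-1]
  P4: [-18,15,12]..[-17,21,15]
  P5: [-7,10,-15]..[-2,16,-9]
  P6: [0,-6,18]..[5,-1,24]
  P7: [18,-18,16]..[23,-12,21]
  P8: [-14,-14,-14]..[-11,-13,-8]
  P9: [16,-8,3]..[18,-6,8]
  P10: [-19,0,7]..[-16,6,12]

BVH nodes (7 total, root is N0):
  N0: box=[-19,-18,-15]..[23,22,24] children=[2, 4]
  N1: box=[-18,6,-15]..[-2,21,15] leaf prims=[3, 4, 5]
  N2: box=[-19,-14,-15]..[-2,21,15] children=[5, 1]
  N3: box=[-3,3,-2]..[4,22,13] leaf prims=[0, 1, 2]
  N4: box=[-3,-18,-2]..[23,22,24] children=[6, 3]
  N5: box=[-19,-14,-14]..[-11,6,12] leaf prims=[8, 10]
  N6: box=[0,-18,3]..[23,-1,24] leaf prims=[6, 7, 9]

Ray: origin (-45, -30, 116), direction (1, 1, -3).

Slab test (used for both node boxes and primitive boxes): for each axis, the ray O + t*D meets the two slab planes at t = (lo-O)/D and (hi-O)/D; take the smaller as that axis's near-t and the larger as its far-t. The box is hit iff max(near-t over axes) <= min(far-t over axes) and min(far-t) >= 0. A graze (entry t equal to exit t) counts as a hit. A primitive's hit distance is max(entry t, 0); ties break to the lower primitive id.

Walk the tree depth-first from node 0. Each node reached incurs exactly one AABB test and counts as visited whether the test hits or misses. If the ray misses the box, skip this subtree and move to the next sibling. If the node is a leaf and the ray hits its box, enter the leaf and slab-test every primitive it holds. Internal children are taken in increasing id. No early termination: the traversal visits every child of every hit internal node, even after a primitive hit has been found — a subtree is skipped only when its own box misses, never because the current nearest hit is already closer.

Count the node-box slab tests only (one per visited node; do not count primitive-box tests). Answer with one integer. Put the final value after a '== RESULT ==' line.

Trace the traversal:
N0 x:[26,68] y:[12,52] z:[92/3,131/3] -> hit [92/3,131/3], descend [2, 4]
  N2 x:[26,43] y:[16,51] z:[101/3,131/3] -> hit [101/3,43], descend [1, 5]
    N1 x:[27,43] y:[36,51] z:[101/3,131/3] -> hit [36,43] leaf, test {P3(miss), P4(miss), P5@t=125/3}
    N5 x:[26,34] y:[16,36] z:[104/3,130/3] -> miss, prune
  N4 x:[42,68] y:[12,52] z:[92/3,118/3] -> miss, prune

Summary -> nodes [0, 2, 1, 5, 4]; box-tests=5; leaf-entries=1; first=P5

== RESULT ==
5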